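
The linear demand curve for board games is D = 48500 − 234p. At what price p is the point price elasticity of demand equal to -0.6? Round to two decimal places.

77.72

Ed = −234p/(48500 − 234p). Set this equal to -0.6:
234p = 0.6·(48500 − 234p) ⇒ 234p(1 + 0.6) = 0.6·48500
p = 0.6·48500 / (234·1.6) = 77.7243…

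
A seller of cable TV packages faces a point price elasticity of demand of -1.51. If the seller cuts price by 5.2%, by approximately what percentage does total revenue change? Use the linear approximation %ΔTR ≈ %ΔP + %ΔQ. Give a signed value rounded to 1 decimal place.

+2.7%

%ΔQ ≈ Ed × %ΔP = (-1.51) × (-5.2%) = +7.8520%
%ΔTR ≈ %ΔP + %ΔQ = (-5.2%) + (+7.8520%) = +2.6520%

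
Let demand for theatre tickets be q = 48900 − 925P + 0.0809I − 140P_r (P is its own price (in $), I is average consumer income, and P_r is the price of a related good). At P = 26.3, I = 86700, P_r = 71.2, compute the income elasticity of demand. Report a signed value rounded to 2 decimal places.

0.32

At the given values, q = 48900 − 925(26.3) + 0.0809(86700) − 140(71.2) = 21618.53.
∂q/∂I = 0.0809.
E = (0.0809) × (86700/21618.53) = 0.3244…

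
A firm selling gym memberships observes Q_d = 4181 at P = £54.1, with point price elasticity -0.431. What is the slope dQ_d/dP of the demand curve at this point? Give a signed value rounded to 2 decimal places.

-33.31

Ed = (dQ_d/dP)·(P/Q_d) ⇒ dQ_d/dP = Ed·Q_d/P = (-0.431)·4181/54.1 = -33.3088…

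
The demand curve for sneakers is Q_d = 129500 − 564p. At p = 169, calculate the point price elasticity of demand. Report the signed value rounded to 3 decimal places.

-2.788

dQ_d/dp = −564. At p = 169, Q_d = 129500 − 564(169) = 34184.
Ed = (dQ_d/dp)·(p/Q_d) = −564 × (169/34184) = -2.78832…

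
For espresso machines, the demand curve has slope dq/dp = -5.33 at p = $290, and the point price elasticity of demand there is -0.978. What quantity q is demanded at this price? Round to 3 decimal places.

1580.470

Ed = (dq/dp)·(p/q) ⇒ q = (dq/dp)·p/Ed = (-5.33)·290/(-0.978) = 1580.47034…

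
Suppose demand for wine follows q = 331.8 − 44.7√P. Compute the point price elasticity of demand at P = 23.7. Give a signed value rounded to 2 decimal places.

-0.95

dq/dP = −44.7/(2√P) = -4.59096. At P = 23.7, q = 114.189.
Ed = (dq/dP)·(P/q) = (-4.59096) × (23.7/114.189) = -0.9528…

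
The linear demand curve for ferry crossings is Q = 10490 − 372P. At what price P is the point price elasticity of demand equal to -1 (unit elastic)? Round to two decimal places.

Ed = −372P/(10490 − 372P). Set this equal to -1:
372P = 1·(10490 − 372P) ⇒ 372P(1 + 1) = 1·10490
P = 1·10490 / (372·2) = 14.0994…

14.10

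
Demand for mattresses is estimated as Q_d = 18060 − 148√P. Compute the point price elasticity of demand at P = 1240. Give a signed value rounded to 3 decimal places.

-0.203

dQ_d/dP = −148/(2√P) = -2.10146. At P = 1240, Q_d = 12848.4.
Ed = (dQ_d/dP)·(P/Q_d) = (-2.10146) × (1240/12848.4) = -0.20281…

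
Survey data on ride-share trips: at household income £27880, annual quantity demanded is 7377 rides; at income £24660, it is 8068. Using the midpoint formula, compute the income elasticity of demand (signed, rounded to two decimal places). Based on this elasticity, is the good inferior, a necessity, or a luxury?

-0.73; inferior

%ΔQ = (8068 − 7377)/[( 7377 + 8068)/2] = 691/7722.5 = 0.089478…
%ΔIncome = (24660 − 27880)/[( 27880 + 24660)/2] = -3220/26270 = -0.122573…
E_income = (691/7722.5) / (-3220/26270) = -0.7300…
E_income < 0 ⇒ inferior good.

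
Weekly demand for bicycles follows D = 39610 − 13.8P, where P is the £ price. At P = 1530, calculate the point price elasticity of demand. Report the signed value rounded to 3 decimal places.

dD/dP = −13.8. At P = 1530, D = 39610 − 13.8(1530) = 18496.
Ed = (dD/dP)·(P/D) = −13.8 × (1530/18496) = -1.14154…

-1.142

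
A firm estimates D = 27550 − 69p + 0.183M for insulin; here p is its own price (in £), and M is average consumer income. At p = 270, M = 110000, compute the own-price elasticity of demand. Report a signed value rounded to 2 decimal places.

At the given values, D = 27550 − 69(270) + 0.183(110000) = 29050.
∂D/∂p = −69.
E = (-69) × (270/29050) = -0.6413…

-0.64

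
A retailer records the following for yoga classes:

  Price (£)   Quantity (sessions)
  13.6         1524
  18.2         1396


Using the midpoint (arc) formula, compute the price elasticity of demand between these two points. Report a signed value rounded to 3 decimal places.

-0.303

%ΔQ = (1396 − 1524) / [(1524 + 1396)/2] = -128/1460 = -0.087671…
%ΔP = (18.2 − 13.6) / [(13.6 + 18.2)/2] = 4.6/15.9 = 0.289308…
Arc Ed = %ΔQ / %ΔP = (-128/1460) / (4.6/15.9) = -0.30303…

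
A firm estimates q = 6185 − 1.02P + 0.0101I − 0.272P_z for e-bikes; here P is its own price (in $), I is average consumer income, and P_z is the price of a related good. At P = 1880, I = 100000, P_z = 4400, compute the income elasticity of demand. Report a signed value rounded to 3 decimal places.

At the given values, q = 6185 − 1.02(1880) + 0.0101(100000) − 0.272(4400) = 4080.6.
∂q/∂I = 0.0101.
E = (0.0101) × (100000/4080.6) = 0.24751…

0.248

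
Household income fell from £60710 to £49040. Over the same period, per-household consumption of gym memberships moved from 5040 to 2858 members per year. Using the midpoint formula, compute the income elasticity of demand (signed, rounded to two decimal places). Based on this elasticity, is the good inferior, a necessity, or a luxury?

%ΔQ = (2858 − 5040)/[( 5040 + 2858)/2] = -2182/3949 = -0.552544…
%ΔIncome = (49040 − 60710)/[( 60710 + 49040)/2] = -11670/54875 = -0.212665…
E_income = (-2182/3949) / (-11670/54875) = 2.5981…
E_income > 1 ⇒ normal good, luxury.

2.60; luxury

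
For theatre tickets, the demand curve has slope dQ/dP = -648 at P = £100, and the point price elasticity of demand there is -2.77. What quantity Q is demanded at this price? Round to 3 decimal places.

23393.502

Ed = (dQ/dP)·(P/Q) ⇒ Q = (dQ/dP)·P/Ed = (-648)·100/(-2.77) = 23393.50180…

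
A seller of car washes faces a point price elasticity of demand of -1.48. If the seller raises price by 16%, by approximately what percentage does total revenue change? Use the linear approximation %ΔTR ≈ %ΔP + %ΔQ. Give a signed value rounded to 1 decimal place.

-7.7%

%ΔQ ≈ Ed × %ΔP = (-1.48) × (+16%) = -23.6800%
%ΔTR ≈ %ΔP + %ΔQ = (+16%) + (-23.6800%) = -7.6800%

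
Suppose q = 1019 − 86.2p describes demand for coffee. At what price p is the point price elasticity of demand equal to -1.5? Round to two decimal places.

7.09

Ed = −86.2p/(1019 − 86.2p). Set this equal to -1.5:
86.2p = 1.5·(1019 − 86.2p) ⇒ 86.2p(1 + 1.5) = 1.5·1019
p = 1.5·1019 / (86.2·2.5) = 7.0928…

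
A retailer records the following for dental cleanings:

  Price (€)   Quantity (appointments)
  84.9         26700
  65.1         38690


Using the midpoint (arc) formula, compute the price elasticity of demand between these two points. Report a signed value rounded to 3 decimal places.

%ΔQ = (38690 − 26700) / [(26700 + 38690)/2] = 11990/32695 = 0.366722…
%ΔP = (65.1 − 84.9) / [(84.9 + 65.1)/2] = -19.8/75 = -0.264
Arc Ed = %ΔQ / %ΔP = (11990/32695) / (-19.8/75) = -1.38910…

-1.389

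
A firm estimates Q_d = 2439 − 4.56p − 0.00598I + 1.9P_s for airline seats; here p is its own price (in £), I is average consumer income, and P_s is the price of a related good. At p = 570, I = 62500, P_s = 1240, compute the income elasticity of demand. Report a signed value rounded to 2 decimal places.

At the given values, Q_d = 2439 − 4.56(570) − 0.00598(62500) + 1.9(1240) = 1822.05.
∂Q_d/∂I = -0.00598.
E = (-0.00598) × (62500/1822.05) = -0.2051…

-0.21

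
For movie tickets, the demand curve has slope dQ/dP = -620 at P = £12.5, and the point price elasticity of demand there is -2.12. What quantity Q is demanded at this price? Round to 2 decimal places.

Ed = (dQ/dP)·(P/Q) ⇒ Q = (dQ/dP)·P/Ed = (-620)·12.5/(-2.12) = 3655.6603…

3655.66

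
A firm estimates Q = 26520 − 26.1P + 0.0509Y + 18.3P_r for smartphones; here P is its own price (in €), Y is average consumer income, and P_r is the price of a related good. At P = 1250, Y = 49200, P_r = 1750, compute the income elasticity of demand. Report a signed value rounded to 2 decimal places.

0.09

At the given values, Q = 26520 − 26.1(1250) + 0.0509(49200) + 18.3(1750) = 28424.28.
∂Q/∂Y = 0.0509.
E = (0.0509) × (49200/28424.28) = 0.0881…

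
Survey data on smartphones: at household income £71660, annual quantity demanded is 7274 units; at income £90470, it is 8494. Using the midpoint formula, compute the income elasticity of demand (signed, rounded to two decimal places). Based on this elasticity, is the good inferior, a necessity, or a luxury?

%ΔQ = (8494 − 7274)/[( 7274 + 8494)/2] = 1220/7884 = 0.154743…
%ΔIncome = (90470 − 71660)/[( 71660 + 90470)/2] = 18810/81065 = 0.232036…
E_income = (1220/7884) / (18810/81065) = 0.6668…
0 < E_income < 1 ⇒ normal good, necessity.

0.67; necessity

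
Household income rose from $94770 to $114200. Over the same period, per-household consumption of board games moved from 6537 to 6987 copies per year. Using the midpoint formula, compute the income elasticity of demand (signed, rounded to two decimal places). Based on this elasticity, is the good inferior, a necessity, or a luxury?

0.36; necessity

%ΔQ = (6987 − 6537)/[( 6537 + 6987)/2] = 450/6762 = 0.066548…
%ΔIncome = (114200 − 94770)/[( 94770 + 114200)/2] = 19430/104485 = 0.185959…
E_income = (450/6762) / (19430/104485) = 0.3578…
0 < E_income < 1 ⇒ normal good, necessity.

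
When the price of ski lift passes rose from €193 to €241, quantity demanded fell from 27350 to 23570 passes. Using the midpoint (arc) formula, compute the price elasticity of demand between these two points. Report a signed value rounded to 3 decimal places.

-0.671

%ΔQ = (23570 − 27350) / [(27350 + 23570)/2] = -3780/25460 = -0.148468…
%ΔP = (241 − 193) / [(193 + 241)/2] = 48/217 = 0.221198…
Arc Ed = %ΔQ / %ΔP = (-3780/25460) / (48/217) = -0.67119…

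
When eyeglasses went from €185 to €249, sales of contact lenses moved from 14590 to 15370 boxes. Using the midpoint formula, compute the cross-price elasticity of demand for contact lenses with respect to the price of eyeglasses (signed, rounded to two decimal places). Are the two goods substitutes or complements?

0.18; substitutes

%ΔQ_{contact lenses} = (15370 − 14590)/avg = 780/14980 = 0.052069…
%ΔP_{eyeglasses} = (249 − 185)/avg = 64/217 = 0.294930…
E_cross = (780/14980) / (64/217) = 0.1765…
E_cross > 0 ⇒ the goods are substitutes.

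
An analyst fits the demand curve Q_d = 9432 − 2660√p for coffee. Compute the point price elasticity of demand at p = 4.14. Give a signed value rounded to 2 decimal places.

dQ_d/dp = −2660/(2√p) = -653.659. At p = 4.14, Q_d = 4019.7.
Ed = (dQ_d/dp)·(p/Q_d) = (-653.659) × (4.14/4019.7) = -0.6732…

-0.67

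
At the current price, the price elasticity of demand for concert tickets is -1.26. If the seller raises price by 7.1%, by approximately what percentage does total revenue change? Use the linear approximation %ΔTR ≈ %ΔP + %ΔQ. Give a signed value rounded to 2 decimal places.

-1.85%

%ΔQ ≈ Ed × %ΔP = (-1.26) × (+7.1%) = -8.9460%
%ΔTR ≈ %ΔP + %ΔQ = (+7.1%) + (-8.9460%) = -1.8460%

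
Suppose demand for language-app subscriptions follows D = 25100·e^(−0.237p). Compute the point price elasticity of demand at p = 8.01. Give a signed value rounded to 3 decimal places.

-1.898

dD/dp = −0.237·D = -891.19. At p = 8.01, D = 3760.3.
Ed = (dD/dp)·(p/D) = (-891.19) × (8.01/3760.3) = -1.89837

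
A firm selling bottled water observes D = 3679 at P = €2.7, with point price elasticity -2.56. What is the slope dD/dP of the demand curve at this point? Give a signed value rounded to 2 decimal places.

Ed = (dD/dP)·(P/D) ⇒ dD/dP = Ed·D/P = (-2.56)·3679/2.7 = -3488.2370…

-3488.24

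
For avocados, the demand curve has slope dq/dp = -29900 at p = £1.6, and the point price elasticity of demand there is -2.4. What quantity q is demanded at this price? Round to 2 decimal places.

Ed = (dq/dp)·(p/q) ⇒ q = (dq/dp)·p/Ed = (-29900)·1.6/(-2.4) = 19933.3333…

19933.33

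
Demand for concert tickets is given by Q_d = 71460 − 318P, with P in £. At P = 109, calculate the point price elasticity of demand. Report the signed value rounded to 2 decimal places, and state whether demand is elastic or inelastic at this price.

-0.94; inelastic

dQ_d/dP = −318. At P = 109, Q_d = 71460 − 318(109) = 36798.
Ed = (dQ_d/dP)·(P/Q_d) = −318 × (109/36798) = -0.9419…
|Ed| = 0.94 < 1, so demand is inelastic.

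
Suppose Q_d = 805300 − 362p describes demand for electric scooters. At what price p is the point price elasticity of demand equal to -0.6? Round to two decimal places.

834.22

Ed = −362p/(805300 − 362p). Set this equal to -0.6:
362p = 0.6·(805300 − 362p) ⇒ 362p(1 + 0.6) = 0.6·805300
p = 0.6·805300 / (362·1.6) = 834.2196…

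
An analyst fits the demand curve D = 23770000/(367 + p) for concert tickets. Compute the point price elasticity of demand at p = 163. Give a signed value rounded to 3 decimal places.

dD/dp = −23770000/(367 + p)² = -84.6209. At p = 163, D = 44849.1.
Ed = (dD/dp)·(p/D) = (-84.6209) × (163/44849.1) = -0.30754…

-0.308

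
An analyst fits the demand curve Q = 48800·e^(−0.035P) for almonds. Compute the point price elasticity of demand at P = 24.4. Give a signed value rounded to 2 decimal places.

-0.85

dQ/dP = −0.035·Q = -727.11. At P = 24.4, Q = 20774.6.
Ed = (dQ/dP)·(P/Q) = (-727.11) × (24.4/20774.6) = -0.854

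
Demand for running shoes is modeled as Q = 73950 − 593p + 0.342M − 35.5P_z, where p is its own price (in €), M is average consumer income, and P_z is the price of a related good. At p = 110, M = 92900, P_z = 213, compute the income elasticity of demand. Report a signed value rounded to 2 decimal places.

At the given values, Q = 73950 − 593(110) + 0.342(92900) − 35.5(213) = 32930.3.
∂Q/∂M = 0.342.
E = (0.342) × (92900/32930.3) = 0.9648…

0.96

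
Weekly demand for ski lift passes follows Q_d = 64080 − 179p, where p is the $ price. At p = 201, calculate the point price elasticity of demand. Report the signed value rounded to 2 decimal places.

dQ_d/dp = −179. At p = 201, Q_d = 64080 − 179(201) = 28101.
Ed = (dQ_d/dp)·(p/Q_d) = −179 × (201/28101) = -1.2803…

-1.28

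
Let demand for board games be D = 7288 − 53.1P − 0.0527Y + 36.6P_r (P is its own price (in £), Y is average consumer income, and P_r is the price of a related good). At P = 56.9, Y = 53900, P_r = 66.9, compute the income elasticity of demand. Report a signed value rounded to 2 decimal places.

At the given values, D = 7288 − 53.1(56.9) − 0.0527(53900) + 36.6(66.9) = 3874.62.
∂D/∂Y = -0.0527.
E = (-0.0527) × (53900/3874.62) = -0.7331…

-0.73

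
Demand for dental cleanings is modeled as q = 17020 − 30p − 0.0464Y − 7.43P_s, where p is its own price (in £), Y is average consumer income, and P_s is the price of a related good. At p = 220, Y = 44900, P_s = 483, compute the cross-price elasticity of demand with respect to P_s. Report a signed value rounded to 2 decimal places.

At the given values, q = 17020 − 30(220) − 0.0464(44900) − 7.43(483) = 4747.95.
∂q/∂P_s = -7.43.
E = (-7.43) × (483/4747.95) = -0.7558…

-0.76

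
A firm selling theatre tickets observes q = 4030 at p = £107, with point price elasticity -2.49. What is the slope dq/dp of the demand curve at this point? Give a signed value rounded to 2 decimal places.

-93.78

Ed = (dq/dp)·(p/q) ⇒ dq/dp = Ed·q/p = (-2.49)·4030/107 = -93.7822…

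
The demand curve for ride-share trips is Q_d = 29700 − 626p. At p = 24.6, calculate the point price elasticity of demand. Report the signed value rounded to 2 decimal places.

dQ_d/dp = −626. At p = 24.6, Q_d = 29700 − 626(24.6) = 14300.4.
Ed = (dQ_d/dp)·(p/Q_d) = −626 × (24.6/14300.4) = -1.0768…

-1.08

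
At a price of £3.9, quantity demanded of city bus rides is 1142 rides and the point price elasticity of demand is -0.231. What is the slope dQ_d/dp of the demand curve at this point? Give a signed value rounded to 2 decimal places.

-67.64

Ed = (dQ_d/dp)·(p/Q_d) ⇒ dQ_d/dp = Ed·Q_d/p = (-0.231)·1142/3.9 = -67.6415…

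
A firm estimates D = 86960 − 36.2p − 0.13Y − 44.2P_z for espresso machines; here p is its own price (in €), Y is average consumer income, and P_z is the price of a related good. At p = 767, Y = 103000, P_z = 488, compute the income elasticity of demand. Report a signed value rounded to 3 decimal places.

At the given values, D = 86960 − 36.2(767) − 0.13(103000) − 44.2(488) = 24235.
∂D/∂Y = -0.13.
E = (-0.13) × (103000/24235) = -0.55250…

-0.553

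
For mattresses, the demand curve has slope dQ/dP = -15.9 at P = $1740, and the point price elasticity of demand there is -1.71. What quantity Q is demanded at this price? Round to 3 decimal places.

16178.947

Ed = (dQ/dP)·(P/Q) ⇒ Q = (dQ/dP)·P/Ed = (-15.9)·1740/(-1.71) = 16178.94736…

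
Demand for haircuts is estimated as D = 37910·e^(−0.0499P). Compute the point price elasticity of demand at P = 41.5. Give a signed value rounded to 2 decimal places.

dD/dP = −0.0499·D = -238.504. At P = 41.5, D = 4779.64.
Ed = (dD/dP)·(P/D) = (-238.504) × (41.5/4779.64) = -2.0708…

-2.07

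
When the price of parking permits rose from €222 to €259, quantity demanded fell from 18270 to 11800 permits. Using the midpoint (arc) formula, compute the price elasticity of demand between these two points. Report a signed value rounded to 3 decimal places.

-2.797

%ΔQ = (11800 − 18270) / [(18270 + 11800)/2] = -6470/15035 = -0.430329…
%ΔP = (259 − 222) / [(222 + 259)/2] = 37/240.5 = 0.153846…
Arc Ed = %ΔQ / %ΔP = (-6470/15035) / (37/240.5) = -2.79714…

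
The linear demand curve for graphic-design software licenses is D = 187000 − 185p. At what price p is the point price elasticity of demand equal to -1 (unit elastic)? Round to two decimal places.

Ed = −185p/(187000 − 185p). Set this equal to -1:
185p = 1·(187000 − 185p) ⇒ 185p(1 + 1) = 1·187000
p = 1·187000 / (185·2) = 505.4054…

505.41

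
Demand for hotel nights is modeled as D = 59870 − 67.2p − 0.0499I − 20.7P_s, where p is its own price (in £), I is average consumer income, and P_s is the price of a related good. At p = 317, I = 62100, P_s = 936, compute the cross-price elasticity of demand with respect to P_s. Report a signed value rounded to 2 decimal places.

-1.20

At the given values, D = 59870 − 67.2(317) − 0.0499(62100) − 20.7(936) = 16093.61.
∂D/∂P_s = -20.7.
E = (-20.7) × (936/16093.61) = -1.2039…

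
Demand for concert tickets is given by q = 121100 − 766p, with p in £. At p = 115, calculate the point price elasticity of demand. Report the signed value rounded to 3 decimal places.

-2.669

dq/dp = −766. At p = 115, q = 121100 − 766(115) = 33010.
Ed = (dq/dp)·(p/q) = −766 × (115/33010) = -2.66858…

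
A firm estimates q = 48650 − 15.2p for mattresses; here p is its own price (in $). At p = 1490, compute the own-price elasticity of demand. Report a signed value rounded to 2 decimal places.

-0.87

At the given values, q = 48650 − 15.2(1490) = 26002.
∂q/∂p = −15.2.
E = (-15.2) × (1490/26002) = -0.8710…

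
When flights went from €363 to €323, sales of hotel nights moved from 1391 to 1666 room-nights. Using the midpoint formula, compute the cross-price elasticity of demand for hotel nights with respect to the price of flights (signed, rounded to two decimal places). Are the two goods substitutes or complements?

-1.54; complements

%ΔQ_{hotel nights} = (1666 − 1391)/avg = 275/1528.5 = 0.179914…
%ΔP_{flights} = (323 − 363)/avg = -40/343 = -0.116618…
E_cross = (275/1528.5) / (-40/343) = -1.5427…
E_cross < 0 ⇒ the goods are complements.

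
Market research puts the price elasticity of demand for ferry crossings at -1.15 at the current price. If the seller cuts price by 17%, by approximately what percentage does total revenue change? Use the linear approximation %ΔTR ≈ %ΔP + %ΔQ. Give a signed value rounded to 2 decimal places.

+2.55%

%ΔQ ≈ Ed × %ΔP = (-1.15) × (-17%) = +19.5500%
%ΔTR ≈ %ΔP + %ΔQ = (-17%) + (+19.5500%) = +2.5500%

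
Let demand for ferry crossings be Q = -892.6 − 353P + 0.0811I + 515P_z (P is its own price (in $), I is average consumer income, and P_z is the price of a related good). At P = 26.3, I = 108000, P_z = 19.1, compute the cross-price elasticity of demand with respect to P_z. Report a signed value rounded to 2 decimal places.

1.17

At the given values, Q = -892.6 − 353(26.3) + 0.0811(108000) + 515(19.1) = 8418.8.
∂Q/∂P_z = 515.
E = (515) × (19.1/8418.8) = 1.1683…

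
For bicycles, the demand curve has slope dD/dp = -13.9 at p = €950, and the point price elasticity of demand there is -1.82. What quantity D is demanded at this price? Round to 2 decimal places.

7255.49

Ed = (dD/dp)·(p/D) ⇒ D = (dD/dp)·p/Ed = (-13.9)·950/(-1.82) = 7255.4945…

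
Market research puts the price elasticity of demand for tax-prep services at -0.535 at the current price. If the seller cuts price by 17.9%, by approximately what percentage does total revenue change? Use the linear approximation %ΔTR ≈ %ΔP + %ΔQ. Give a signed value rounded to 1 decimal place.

-8.3%

%ΔQ ≈ Ed × %ΔP = (-0.535) × (-17.9%) = +9.5765%
%ΔTR ≈ %ΔP + %ΔQ = (-17.9%) + (+9.5765%) = -8.3235%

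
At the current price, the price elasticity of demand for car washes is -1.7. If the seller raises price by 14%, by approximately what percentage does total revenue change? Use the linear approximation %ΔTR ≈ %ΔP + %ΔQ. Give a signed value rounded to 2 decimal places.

%ΔQ ≈ Ed × %ΔP = (-1.7) × (+14%) = -23.8000%
%ΔTR ≈ %ΔP + %ΔQ = (+14%) + (-23.8000%) = -9.8000%

-9.80%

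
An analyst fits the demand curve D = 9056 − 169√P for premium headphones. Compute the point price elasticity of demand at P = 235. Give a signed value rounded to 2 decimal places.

-0.20

dD/dP = −169/(2√P) = -5.51217. At P = 235, D = 6465.28.
Ed = (dD/dP)·(P/D) = (-5.51217) × (235/6465.28) = -0.2003…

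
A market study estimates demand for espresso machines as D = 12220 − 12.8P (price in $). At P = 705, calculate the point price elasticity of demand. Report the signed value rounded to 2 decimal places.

-2.82

dD/dP = −12.8. At P = 705, D = 12220 − 12.8(705) = 3196.
Ed = (dD/dP)·(P/D) = −12.8 × (705/3196) = -2.8235…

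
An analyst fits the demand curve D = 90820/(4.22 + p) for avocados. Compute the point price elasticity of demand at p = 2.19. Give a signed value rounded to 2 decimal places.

-0.34

dD/dp = −90820/(4.22 + p)² = -2210.37. At p = 2.19, D = 14168.5.
Ed = (dD/dp)·(p/D) = (-2210.37) × (2.19/14168.5) = -0.3416…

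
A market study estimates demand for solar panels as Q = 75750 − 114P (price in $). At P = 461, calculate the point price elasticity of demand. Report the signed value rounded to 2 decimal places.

dQ/dP = −114. At P = 461, Q = 75750 − 114(461) = 23196.
Ed = (dQ/dP)·(P/Q) = −114 × (461/23196) = -2.2656…

-2.27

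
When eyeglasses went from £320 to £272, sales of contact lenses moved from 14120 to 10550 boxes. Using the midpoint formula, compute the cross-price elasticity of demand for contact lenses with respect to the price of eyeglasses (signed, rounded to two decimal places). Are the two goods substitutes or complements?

1.78; substitutes

%ΔQ_{contact lenses} = (10550 − 14120)/avg = -3570/12335 = -0.289420…
%ΔP_{eyeglasses} = (272 − 320)/avg = -48/296 = -0.162162…
E_cross = (-3570/12335) / (-48/296) = 1.7847…
E_cross > 0 ⇒ the goods are substitutes.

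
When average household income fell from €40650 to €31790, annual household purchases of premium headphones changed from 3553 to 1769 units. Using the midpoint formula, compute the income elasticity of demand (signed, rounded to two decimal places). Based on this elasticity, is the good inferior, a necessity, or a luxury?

%ΔQ = (1769 − 3553)/[( 3553 + 1769)/2] = -1784/2661 = -0.670424…
%ΔIncome = (31790 − 40650)/[( 40650 + 31790)/2] = -8860/36220 = -0.244616…
E_income = (-1784/2661) / (-8860/36220) = 2.7407…
E_income > 1 ⇒ normal good, luxury.

2.74; luxury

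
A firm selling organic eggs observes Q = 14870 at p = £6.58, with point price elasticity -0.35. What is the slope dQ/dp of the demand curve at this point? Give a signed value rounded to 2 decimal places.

Ed = (dQ/dp)·(p/Q) ⇒ dQ/dp = Ed·Q/p = (-0.35)·14870/6.58 = -790.9574…

-790.96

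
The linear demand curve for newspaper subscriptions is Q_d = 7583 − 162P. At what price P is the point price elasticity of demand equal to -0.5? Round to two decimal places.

Ed = −162P/(7583 − 162P). Set this equal to -0.5:
162P = 0.5·(7583 − 162P) ⇒ 162P(1 + 0.5) = 0.5·7583
P = 0.5·7583 / (162·1.5) = 15.6028…

15.60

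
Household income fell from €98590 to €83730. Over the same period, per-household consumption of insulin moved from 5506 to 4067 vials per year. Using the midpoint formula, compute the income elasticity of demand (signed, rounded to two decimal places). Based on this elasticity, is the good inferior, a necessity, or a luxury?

%ΔQ = (4067 − 5506)/[( 5506 + 4067)/2] = -1439/4786.5 = -0.300637…
%ΔIncome = (83730 − 98590)/[( 98590 + 83730)/2] = -14860/91160 = -0.163010…
E_income = (-1439/4786.5) / (-14860/91160) = 1.8442…
E_income > 1 ⇒ normal good, luxury.

1.84; luxury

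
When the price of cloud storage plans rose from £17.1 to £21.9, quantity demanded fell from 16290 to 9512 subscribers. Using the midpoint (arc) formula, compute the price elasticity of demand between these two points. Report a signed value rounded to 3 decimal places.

%ΔQ = (9512 − 16290) / [(16290 + 9512)/2] = -6778/12901 = -0.525385…
%ΔP = (21.9 − 17.1) / [(17.1 + 21.9)/2] = 4.8/19.5 = 0.246153…
Arc Ed = %ΔQ / %ΔP = (-6778/12901) / (4.8/19.5) = -2.13437…

-2.134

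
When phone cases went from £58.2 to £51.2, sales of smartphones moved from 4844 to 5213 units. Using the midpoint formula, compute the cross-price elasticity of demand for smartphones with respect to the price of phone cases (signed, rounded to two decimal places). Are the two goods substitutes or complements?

%ΔQ_{smartphones} = (5213 − 4844)/avg = 369/5028.5 = 0.073381…
%ΔP_{phone cases} = (51.2 − 58.2)/avg = -7/54.7 = -0.127970…
E_cross = (369/5028.5) / (-7/54.7) = -0.5734…
E_cross < 0 ⇒ the goods are complements.

-0.57; complements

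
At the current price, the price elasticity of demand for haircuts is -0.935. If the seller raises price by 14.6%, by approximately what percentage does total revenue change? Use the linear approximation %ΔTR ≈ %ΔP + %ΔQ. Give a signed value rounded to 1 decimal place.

%ΔQ ≈ Ed × %ΔP = (-0.935) × (+14.6%) = -13.6510%
%ΔTR ≈ %ΔP + %ΔQ = (+14.6%) + (-13.6510%) = +0.9490%

+0.9%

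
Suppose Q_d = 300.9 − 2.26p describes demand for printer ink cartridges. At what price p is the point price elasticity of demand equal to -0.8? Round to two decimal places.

Ed = −2.26p/(300.9 − 2.26p). Set this equal to -0.8:
2.26p = 0.8·(300.9 − 2.26p) ⇒ 2.26p(1 + 0.8) = 0.8·300.9
p = 0.8·300.9 / (2.26·1.8) = 59.1740…

59.17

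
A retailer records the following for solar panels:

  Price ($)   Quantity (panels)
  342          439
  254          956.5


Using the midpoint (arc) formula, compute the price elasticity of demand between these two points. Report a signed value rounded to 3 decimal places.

-2.512

%ΔQ = (956.5 − 439) / [(439 + 956.5)/2] = 517.5/697.75 = 0.741669…
%ΔP = (254 − 342) / [(342 + 254)/2] = -88/298 = -0.295302…
Arc Ed = %ΔQ / %ΔP = (517.5/697.75) / (-88/298) = -2.51156…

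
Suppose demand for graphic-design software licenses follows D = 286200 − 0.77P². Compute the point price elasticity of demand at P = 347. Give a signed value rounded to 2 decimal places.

dD/dP = −2·0.77·P = -534.38. At P = 347, D = 193485.07.
Ed = (dD/dP)·(P/D) = (-534.38) × (347/193485.07) = -0.9583…

-0.96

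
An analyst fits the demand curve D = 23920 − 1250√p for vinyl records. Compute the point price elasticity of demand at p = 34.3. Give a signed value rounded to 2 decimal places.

dD/dp = −1250/(2√p) = -106.717. At p = 34.3, D = 16599.2.
Ed = (dD/dp)·(p/D) = (-106.717) × (34.3/16599.2) = -0.2205…

-0.22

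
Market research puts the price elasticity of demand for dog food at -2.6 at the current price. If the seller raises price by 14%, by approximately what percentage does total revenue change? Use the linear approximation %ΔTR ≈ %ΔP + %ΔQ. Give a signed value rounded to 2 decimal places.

-22.40%

%ΔQ ≈ Ed × %ΔP = (-2.6) × (+14%) = -36.4000%
%ΔTR ≈ %ΔP + %ΔQ = (+14%) + (-36.4000%) = -22.4000%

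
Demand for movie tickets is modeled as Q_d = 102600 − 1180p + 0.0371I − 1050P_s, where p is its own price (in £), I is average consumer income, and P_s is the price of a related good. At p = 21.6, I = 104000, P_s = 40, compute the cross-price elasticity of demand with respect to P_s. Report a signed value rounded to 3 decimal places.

-1.078

At the given values, Q_d = 102600 − 1180(21.6) + 0.0371(104000) − 1050(40) = 38970.4.
∂Q_d/∂P_s = -1050.
E = (-1050) × (40/38970.4) = -1.07774…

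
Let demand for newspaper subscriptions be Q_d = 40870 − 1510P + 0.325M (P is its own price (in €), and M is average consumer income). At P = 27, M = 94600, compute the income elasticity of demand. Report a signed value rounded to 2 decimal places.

At the given values, Q_d = 40870 − 1510(27) + 0.325(94600) = 30845.
∂Q_d/∂M = 0.325.
E = (0.325) × (94600/30845) = 0.9967…

1.00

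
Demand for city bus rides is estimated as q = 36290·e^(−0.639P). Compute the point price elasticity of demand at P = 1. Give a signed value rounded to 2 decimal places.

dq/dP = −0.639·q = -12239.8. At P = 1, q = 19154.6.
Ed = (dq/dP)·(P/q) = (-12239.8) × (1/19154.6) = -0.639

-0.64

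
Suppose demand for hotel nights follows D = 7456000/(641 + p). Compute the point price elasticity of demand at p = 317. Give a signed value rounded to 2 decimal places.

dD/dp = −7456000/(641 + p)² = -8.12409. At p = 317, D = 7782.88.
Ed = (dD/dp)·(p/D) = (-8.12409) × (317/7782.88) = -0.3308…

-0.33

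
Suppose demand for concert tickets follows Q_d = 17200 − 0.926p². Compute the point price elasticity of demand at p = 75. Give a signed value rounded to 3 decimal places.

-0.869

dQ_d/dp = −2·0.926·p = -138.9. At p = 75, Q_d = 11991.25.
Ed = (dQ_d/dp)·(p/Q_d) = (-138.9) × (75/11991.25) = -0.86875…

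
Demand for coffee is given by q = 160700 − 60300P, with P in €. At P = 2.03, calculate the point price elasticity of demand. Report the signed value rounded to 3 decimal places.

dq/dP = −60300. At P = 2.03, q = 160700 − 60300(2.03) = 38291.
Ed = (dq/dP)·(P/q) = −60300 × (2.03/38291) = -3.19680…

-3.197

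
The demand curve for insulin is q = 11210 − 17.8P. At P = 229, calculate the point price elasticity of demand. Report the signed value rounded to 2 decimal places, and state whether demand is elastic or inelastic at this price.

dq/dP = −17.8. At P = 229, q = 11210 − 17.8(229) = 7133.8.
Ed = (dq/dP)·(P/q) = −17.8 × (229/7133.8) = -0.5713…
|Ed| = 0.57 < 1, so demand is inelastic.

-0.57; inelastic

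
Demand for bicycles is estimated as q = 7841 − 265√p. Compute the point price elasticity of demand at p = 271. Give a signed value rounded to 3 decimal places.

dq/dp = −265/(2√p) = -8.0488. At p = 271, q = 3478.55.
Ed = (dq/dp)·(p/q) = (-8.0488) × (271/3478.55) = -0.62705…

-0.627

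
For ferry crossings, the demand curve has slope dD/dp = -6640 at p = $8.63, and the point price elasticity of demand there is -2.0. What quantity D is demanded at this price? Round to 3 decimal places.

28651.600

Ed = (dD/dp)·(p/D) ⇒ D = (dD/dp)·p/Ed = (-6640)·8.63/(-2.0) = 28651.6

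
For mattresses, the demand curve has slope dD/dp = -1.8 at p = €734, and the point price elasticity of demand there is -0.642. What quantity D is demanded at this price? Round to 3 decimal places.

2057.944

Ed = (dD/dp)·(p/D) ⇒ D = (dD/dp)·p/Ed = (-1.8)·734/(-0.642) = 2057.94392…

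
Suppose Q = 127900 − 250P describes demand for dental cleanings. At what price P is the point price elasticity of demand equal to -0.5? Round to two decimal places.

170.53

Ed = −250P/(127900 − 250P). Set this equal to -0.5:
250P = 0.5·(127900 − 250P) ⇒ 250P(1 + 0.5) = 0.5·127900
P = 0.5·127900 / (250·1.5) = 170.5333…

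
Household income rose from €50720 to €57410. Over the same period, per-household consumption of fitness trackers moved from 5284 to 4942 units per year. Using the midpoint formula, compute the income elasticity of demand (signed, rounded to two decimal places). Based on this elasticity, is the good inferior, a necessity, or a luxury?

%ΔQ = (4942 − 5284)/[( 5284 + 4942)/2] = -342/5113 = -0.066888…
%ΔIncome = (57410 − 50720)/[( 50720 + 57410)/2] = 6690/54065 = 0.123739…
E_income = (-342/5113) / (6690/54065) = -0.5405…
E_income < 0 ⇒ inferior good.

-0.54; inferior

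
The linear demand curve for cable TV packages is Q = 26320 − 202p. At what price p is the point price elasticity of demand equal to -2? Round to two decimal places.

Ed = −202p/(26320 − 202p). Set this equal to -2:
202p = 2·(26320 − 202p) ⇒ 202p(1 + 2) = 2·26320
p = 2·26320 / (202·3) = 86.8646…

86.86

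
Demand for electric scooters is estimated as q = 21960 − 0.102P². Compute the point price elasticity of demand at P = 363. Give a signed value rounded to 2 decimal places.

-3.16

dq/dP = −2·0.102·P = -74.052. At P = 363, q = 8519.562.
Ed = (dq/dP)·(P/q) = (-74.052) × (363/8519.562) = -3.1551…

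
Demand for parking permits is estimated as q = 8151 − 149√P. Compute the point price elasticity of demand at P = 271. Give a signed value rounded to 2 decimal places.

dq/dP = −149/(2√P) = -4.52555. At P = 271, q = 5698.15.
Ed = (dq/dP)·(P/q) = (-4.52555) × (271/5698.15) = -0.2152…

-0.22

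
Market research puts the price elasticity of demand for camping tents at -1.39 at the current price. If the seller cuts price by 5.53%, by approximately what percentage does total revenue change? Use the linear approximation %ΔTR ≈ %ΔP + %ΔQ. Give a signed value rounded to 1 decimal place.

%ΔQ ≈ Ed × %ΔP = (-1.39) × (-5.53%) = +7.6867%
%ΔTR ≈ %ΔP + %ΔQ = (-5.53%) + (+7.6867%) = +2.1567%

+2.2%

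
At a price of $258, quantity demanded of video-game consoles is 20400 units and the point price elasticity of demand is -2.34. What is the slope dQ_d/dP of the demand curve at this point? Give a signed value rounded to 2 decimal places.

-185.02

Ed = (dQ_d/dP)·(P/Q_d) ⇒ dQ_d/dP = Ed·Q_d/P = (-2.34)·20400/258 = -185.0232…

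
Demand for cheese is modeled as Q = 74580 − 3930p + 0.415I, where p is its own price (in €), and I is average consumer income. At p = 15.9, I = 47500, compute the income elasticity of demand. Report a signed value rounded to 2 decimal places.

0.62

At the given values, Q = 74580 − 3930(15.9) + 0.415(47500) = 31805.5.
∂Q/∂I = 0.415.
E = (0.415) × (47500/31805.5) = 0.6197…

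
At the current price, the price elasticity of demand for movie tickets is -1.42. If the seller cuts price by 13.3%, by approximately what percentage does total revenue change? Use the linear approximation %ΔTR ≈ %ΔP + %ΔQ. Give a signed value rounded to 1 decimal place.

+5.6%

%ΔQ ≈ Ed × %ΔP = (-1.42) × (-13.3%) = +18.8860%
%ΔTR ≈ %ΔP + %ΔQ = (-13.3%) + (+18.8860%) = +5.5860%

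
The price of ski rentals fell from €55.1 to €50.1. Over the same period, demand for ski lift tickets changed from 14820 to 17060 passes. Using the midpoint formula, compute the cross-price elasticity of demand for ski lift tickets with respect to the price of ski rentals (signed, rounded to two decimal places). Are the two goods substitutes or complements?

%ΔQ_{ski lift tickets} = (17060 − 14820)/avg = 2240/15940 = 0.140526…
%ΔP_{ski rentals} = (50.1 − 55.1)/avg = -5/52.6 = -0.095057…
E_cross = (2240/15940) / (-5/52.6) = -1.4783…
E_cross < 0 ⇒ the goods are complements.

-1.48; complements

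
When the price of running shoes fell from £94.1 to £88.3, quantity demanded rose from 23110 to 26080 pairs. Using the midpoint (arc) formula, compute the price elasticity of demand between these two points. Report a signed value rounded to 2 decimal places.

-1.90

%ΔQ = (26080 − 23110) / [(23110 + 26080)/2] = 2970/24595 = 0.120756…
%ΔP = (88.3 − 94.1) / [(94.1 + 88.3)/2] = -5.8/91.2 = -0.063596…
Arc Ed = %ΔQ / %ΔP = (2970/24595) / (-5.8/91.2) = -1.8987…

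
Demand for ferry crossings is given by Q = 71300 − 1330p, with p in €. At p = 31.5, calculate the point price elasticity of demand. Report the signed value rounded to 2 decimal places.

dQ/dp = −1330. At p = 31.5, Q = 71300 − 1330(31.5) = 29405.
Ed = (dQ/dp)·(p/Q) = −1330 × (31.5/29405) = -1.4247…

-1.42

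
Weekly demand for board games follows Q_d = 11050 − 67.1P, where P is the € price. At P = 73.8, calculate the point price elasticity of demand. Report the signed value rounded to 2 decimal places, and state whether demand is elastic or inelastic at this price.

dQ_d/dP = −67.1. At P = 73.8, Q_d = 11050 − 67.1(73.8) = 6098.02.
Ed = (dQ_d/dP)·(P/Q_d) = −67.1 × (73.8/6098.02) = -0.8120…
|Ed| = 0.81 < 1, so demand is inelastic.

-0.81; inelastic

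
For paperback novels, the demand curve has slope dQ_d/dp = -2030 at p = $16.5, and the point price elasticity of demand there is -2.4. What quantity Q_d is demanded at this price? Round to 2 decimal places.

Ed = (dQ_d/dp)·(p/Q_d) ⇒ Q_d = (dQ_d/dp)·p/Ed = (-2030)·16.5/(-2.4) = 13956.25

13956.25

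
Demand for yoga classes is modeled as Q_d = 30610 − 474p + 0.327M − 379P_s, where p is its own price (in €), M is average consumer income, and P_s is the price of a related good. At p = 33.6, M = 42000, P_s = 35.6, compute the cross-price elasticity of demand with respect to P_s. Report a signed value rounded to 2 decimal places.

At the given values, Q_d = 30610 − 474(33.6) + 0.327(42000) − 379(35.6) = 14925.2.
∂Q_d/∂P_s = -379.
E = (-379) × (35.6/14925.2) = -0.9040…

-0.90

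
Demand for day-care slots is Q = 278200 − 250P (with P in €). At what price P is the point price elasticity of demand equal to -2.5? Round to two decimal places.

794.86

Ed = −250P/(278200 − 250P). Set this equal to -2.5:
250P = 2.5·(278200 − 250P) ⇒ 250P(1 + 2.5) = 2.5·278200
P = 2.5·278200 / (250·3.5) = 794.8571…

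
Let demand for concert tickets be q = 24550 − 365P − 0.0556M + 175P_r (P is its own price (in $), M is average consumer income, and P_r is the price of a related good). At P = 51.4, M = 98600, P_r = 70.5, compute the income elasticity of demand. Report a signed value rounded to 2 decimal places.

At the given values, q = 24550 − 365(51.4) − 0.0556(98600) + 175(70.5) = 12644.34.
∂q/∂M = -0.0556.
E = (-0.0556) × (98600/12644.34) = -0.4335…

-0.43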